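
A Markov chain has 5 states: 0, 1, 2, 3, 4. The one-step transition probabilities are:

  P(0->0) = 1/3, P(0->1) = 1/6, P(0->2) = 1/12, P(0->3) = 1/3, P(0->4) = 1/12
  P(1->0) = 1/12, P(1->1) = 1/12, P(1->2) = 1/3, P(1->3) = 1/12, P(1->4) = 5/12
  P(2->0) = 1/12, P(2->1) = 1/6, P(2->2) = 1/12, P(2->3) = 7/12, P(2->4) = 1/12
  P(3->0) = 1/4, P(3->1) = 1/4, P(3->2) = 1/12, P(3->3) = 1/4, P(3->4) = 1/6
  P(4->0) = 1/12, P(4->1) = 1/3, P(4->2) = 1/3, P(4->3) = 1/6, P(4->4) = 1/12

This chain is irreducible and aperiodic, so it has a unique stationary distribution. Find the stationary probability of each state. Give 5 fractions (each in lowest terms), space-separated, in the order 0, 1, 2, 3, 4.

The stationary distribution satisfies pi = pi * P, i.e.:
  pi_0 = 1/3*pi_0 + 1/12*pi_1 + 1/12*pi_2 + 1/4*pi_3 + 1/12*pi_4
  pi_1 = 1/6*pi_0 + 1/12*pi_1 + 1/6*pi_2 + 1/4*pi_3 + 1/3*pi_4
  pi_2 = 1/12*pi_0 + 1/3*pi_1 + 1/12*pi_2 + 1/12*pi_3 + 1/3*pi_4
  pi_3 = 1/3*pi_0 + 1/12*pi_1 + 7/12*pi_2 + 1/4*pi_3 + 1/6*pi_4
  pi_4 = 1/12*pi_0 + 5/12*pi_1 + 1/12*pi_2 + 1/6*pi_3 + 1/12*pi_4
with normalization: pi_0 + pi_1 + pi_2 + pi_3 + pi_4 = 1.

Using the first 4 balance equations plus normalization, the linear system A*pi = b is:
  [-2/3, 1/12, 1/12, 1/4, 1/12] . pi = 0
  [1/6, -11/12, 1/6, 1/4, 1/3] . pi = 0
  [1/12, 1/3, -11/12, 1/12, 1/3] . pi = 0
  [1/3, 1/12, 7/12, -3/4, 1/6] . pi = 0
  [1, 1, 1, 1, 1] . pi = 1

Solving yields:
  pi_0 = 4087/23721
  pi_1 = 1595/7907
  pi_2 = 4202/23721
  pi_3 = 2177/7907
  pi_4 = 1372/7907

Verification (pi * P):
  4087/23721*1/3 + 1595/7907*1/12 + 4202/23721*1/12 + 2177/7907*1/4 + 1372/7907*1/12 = 4087/23721 = pi_0  (ok)
  4087/23721*1/6 + 1595/7907*1/12 + 4202/23721*1/6 + 2177/7907*1/4 + 1372/7907*1/3 = 1595/7907 = pi_1  (ok)
  4087/23721*1/12 + 1595/7907*1/3 + 4202/23721*1/12 + 2177/7907*1/12 + 1372/7907*1/3 = 4202/23721 = pi_2  (ok)
  4087/23721*1/3 + 1595/7907*1/12 + 4202/23721*7/12 + 2177/7907*1/4 + 1372/7907*1/6 = 2177/7907 = pi_3  (ok)
  4087/23721*1/12 + 1595/7907*5/12 + 4202/23721*1/12 + 2177/7907*1/6 + 1372/7907*1/12 = 1372/7907 = pi_4  (ok)

Answer: 4087/23721 1595/7907 4202/23721 2177/7907 1372/7907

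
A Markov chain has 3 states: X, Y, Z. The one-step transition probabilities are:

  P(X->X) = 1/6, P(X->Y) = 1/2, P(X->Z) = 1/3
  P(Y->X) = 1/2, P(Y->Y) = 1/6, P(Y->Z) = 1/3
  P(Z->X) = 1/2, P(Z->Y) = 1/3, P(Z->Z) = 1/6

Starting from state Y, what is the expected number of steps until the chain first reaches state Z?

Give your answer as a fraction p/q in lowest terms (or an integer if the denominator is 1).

Let h_i = expected steps to first reach Z from state i.
Boundary: h_Z = 0.
First-step equations for the other states:
  h_X = 1 + 1/6*h_X + 1/2*h_Y + 1/3*h_Z
  h_Y = 1 + 1/2*h_X + 1/6*h_Y + 1/3*h_Z

Substituting h_Z = 0 and rearranging gives the linear system (I - Q) h = 1:
  [5/6, -1/2] . (h_X, h_Y) = 1
  [-1/2, 5/6] . (h_X, h_Y) = 1

Solving yields:
  h_X = 3
  h_Y = 3

Starting state is Y, so the expected hitting time is h_Y = 3.

Answer: 3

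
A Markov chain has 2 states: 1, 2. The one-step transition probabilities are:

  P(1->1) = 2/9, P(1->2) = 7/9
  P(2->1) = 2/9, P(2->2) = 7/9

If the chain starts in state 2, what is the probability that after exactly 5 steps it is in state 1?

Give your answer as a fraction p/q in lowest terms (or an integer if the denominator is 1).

Answer: 2/9

Derivation:
Computing P^5 by repeated multiplication:
P^1 =
  1: [2/9, 7/9]
  2: [2/9, 7/9]
P^2 =
  1: [2/9, 7/9]
  2: [2/9, 7/9]
P^3 =
  1: [2/9, 7/9]
  2: [2/9, 7/9]
P^4 =
  1: [2/9, 7/9]
  2: [2/9, 7/9]
P^5 =
  1: [2/9, 7/9]
  2: [2/9, 7/9]

(P^5)[2 -> 1] = 2/9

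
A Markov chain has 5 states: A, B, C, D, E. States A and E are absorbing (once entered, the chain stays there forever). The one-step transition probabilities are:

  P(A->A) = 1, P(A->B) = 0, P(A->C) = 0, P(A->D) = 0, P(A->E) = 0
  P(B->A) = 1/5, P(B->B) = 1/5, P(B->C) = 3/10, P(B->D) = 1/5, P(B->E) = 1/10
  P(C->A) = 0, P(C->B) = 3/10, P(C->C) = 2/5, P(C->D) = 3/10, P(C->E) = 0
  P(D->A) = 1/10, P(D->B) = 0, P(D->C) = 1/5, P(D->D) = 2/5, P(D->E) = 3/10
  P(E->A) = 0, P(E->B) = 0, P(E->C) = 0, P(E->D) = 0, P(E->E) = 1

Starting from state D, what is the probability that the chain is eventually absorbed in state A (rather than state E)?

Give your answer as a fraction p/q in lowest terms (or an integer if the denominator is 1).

Answer: 17/58

Derivation:
Let a_i = P(absorbed in A | start in state i).
Boundary conditions: a_A = 1, a_E = 0.
For each transient state i, a_i = sum_j P(i->j) * a_j:
  a_B = 1/5*a_A + 1/5*a_B + 3/10*a_C + 1/5*a_D + 1/10*a_E
  a_C = 0*a_A + 3/10*a_B + 2/5*a_C + 3/10*a_D + 0*a_E
  a_D = 1/10*a_A + 0*a_B + 1/5*a_C + 2/5*a_D + 3/10*a_E

Substituting a_A = 1 and a_E = 0, rearrange to (I - Q) a = r where r[i] = P(i -> A):
  [4/5, -3/10, -1/5] . (a_B, a_C, a_D) = 1/5
  [-3/10, 3/5, -3/10] . (a_B, a_C, a_D) = 0
  [0, -1/5, 3/5] . (a_B, a_C, a_D) = 1/10

Solving yields:
  a_B = 27/58
  a_C = 11/29
  a_D = 17/58

Starting state is D, so the absorption probability is a_D = 17/58.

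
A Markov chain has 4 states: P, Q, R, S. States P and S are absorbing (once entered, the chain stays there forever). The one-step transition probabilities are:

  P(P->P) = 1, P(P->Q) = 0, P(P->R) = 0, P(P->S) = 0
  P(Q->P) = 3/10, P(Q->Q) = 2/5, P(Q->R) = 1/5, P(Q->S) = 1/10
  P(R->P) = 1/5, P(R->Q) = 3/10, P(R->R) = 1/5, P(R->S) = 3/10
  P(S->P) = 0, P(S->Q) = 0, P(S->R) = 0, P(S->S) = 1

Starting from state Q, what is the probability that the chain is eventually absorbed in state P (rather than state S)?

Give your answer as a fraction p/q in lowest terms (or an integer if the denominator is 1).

Answer: 2/3

Derivation:
Let a_i = P(absorbed in P | start in state i).
Boundary conditions: a_P = 1, a_S = 0.
For each transient state i, a_i = sum_j P(i->j) * a_j:
  a_Q = 3/10*a_P + 2/5*a_Q + 1/5*a_R + 1/10*a_S
  a_R = 1/5*a_P + 3/10*a_Q + 1/5*a_R + 3/10*a_S

Substituting a_P = 1 and a_S = 0, rearrange to (I - Q) a = r where r[i] = P(i -> P):
  [3/5, -1/5] . (a_Q, a_R) = 3/10
  [-3/10, 4/5] . (a_Q, a_R) = 1/5

Solving yields:
  a_Q = 2/3
  a_R = 1/2

Starting state is Q, so the absorption probability is a_Q = 2/3.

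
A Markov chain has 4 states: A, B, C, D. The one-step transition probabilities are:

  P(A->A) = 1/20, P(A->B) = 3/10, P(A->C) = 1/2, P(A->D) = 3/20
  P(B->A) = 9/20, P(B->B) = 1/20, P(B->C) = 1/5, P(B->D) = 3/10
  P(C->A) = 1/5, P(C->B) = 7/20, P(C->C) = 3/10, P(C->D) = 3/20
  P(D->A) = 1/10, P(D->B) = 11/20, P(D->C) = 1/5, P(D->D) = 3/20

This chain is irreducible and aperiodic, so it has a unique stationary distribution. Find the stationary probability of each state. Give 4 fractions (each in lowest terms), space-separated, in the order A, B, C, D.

Answer: 1297/5889 1711/5889 1741/5889 380/1963

Derivation:
The stationary distribution satisfies pi = pi * P, i.e.:
  pi_A = 1/20*pi_A + 9/20*pi_B + 1/5*pi_C + 1/10*pi_D
  pi_B = 3/10*pi_A + 1/20*pi_B + 7/20*pi_C + 11/20*pi_D
  pi_C = 1/2*pi_A + 1/5*pi_B + 3/10*pi_C + 1/5*pi_D
  pi_D = 3/20*pi_A + 3/10*pi_B + 3/20*pi_C + 3/20*pi_D
with normalization: pi_A + pi_B + pi_C + pi_D = 1.

Using the first 3 balance equations plus normalization, the linear system A*pi = b is:
  [-19/20, 9/20, 1/5, 1/10] . pi = 0
  [3/10, -19/20, 7/20, 11/20] . pi = 0
  [1/2, 1/5, -7/10, 1/5] . pi = 0
  [1, 1, 1, 1] . pi = 1

Solving yields:
  pi_A = 1297/5889
  pi_B = 1711/5889
  pi_C = 1741/5889
  pi_D = 380/1963

Verification (pi * P):
  1297/5889*1/20 + 1711/5889*9/20 + 1741/5889*1/5 + 380/1963*1/10 = 1297/5889 = pi_A  (ok)
  1297/5889*3/10 + 1711/5889*1/20 + 1741/5889*7/20 + 380/1963*11/20 = 1711/5889 = pi_B  (ok)
  1297/5889*1/2 + 1711/5889*1/5 + 1741/5889*3/10 + 380/1963*1/5 = 1741/5889 = pi_C  (ok)
  1297/5889*3/20 + 1711/5889*3/10 + 1741/5889*3/20 + 380/1963*3/20 = 380/1963 = pi_D  (ok)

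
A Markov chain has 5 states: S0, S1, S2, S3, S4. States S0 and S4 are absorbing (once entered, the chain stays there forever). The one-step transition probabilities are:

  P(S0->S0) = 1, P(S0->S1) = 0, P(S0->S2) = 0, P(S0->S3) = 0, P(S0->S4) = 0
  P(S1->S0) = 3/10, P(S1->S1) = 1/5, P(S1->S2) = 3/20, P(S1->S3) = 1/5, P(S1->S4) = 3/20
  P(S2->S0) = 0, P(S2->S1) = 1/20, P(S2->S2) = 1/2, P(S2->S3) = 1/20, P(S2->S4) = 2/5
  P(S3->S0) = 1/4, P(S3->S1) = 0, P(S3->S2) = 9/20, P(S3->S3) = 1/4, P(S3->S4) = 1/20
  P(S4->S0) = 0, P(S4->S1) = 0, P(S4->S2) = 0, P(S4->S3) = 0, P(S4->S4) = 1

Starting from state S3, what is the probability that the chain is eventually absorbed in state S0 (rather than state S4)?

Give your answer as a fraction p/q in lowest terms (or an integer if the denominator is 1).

Let a_i = P(absorbed in S0 | start in state i).
Boundary conditions: a_S0 = 1, a_S4 = 0.
For each transient state i, a_i = sum_j P(i->j) * a_j:
  a_S1 = 3/10*a_S0 + 1/5*a_S1 + 3/20*a_S2 + 1/5*a_S3 + 3/20*a_S4
  a_S2 = 0*a_S0 + 1/20*a_S1 + 1/2*a_S2 + 1/20*a_S3 + 2/5*a_S4
  a_S3 = 1/4*a_S0 + 0*a_S1 + 9/20*a_S2 + 1/4*a_S3 + 1/20*a_S4

Substituting a_S0 = 1 and a_S4 = 0, rearrange to (I - Q) a = r where r[i] = P(i -> S0):
  [4/5, -3/20, -1/5] . (a_S1, a_S2, a_S3) = 3/10
  [-1/20, 1/2, -1/20] . (a_S1, a_S2, a_S3) = 0
  [0, -9/20, 3/4] . (a_S1, a_S2, a_S3) = 1/4

Solving yields:
  a_S1 = 1061/2175
  a_S2 = 38/435
  a_S3 = 839/2175

Starting state is S3, so the absorption probability is a_S3 = 839/2175.

Answer: 839/2175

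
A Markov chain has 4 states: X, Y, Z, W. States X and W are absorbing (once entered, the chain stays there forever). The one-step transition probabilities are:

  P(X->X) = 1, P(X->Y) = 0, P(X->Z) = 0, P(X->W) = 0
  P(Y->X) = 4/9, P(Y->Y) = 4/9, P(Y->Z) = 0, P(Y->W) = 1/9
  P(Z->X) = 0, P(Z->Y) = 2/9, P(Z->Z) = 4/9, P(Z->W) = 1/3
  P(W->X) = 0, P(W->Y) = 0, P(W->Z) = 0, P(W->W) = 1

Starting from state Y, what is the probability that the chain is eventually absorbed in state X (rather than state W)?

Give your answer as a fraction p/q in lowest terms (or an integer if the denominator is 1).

Answer: 4/5

Derivation:
Let a_i = P(absorbed in X | start in state i).
Boundary conditions: a_X = 1, a_W = 0.
For each transient state i, a_i = sum_j P(i->j) * a_j:
  a_Y = 4/9*a_X + 4/9*a_Y + 0*a_Z + 1/9*a_W
  a_Z = 0*a_X + 2/9*a_Y + 4/9*a_Z + 1/3*a_W

Substituting a_X = 1 and a_W = 0, rearrange to (I - Q) a = r where r[i] = P(i -> X):
  [5/9, 0] . (a_Y, a_Z) = 4/9
  [-2/9, 5/9] . (a_Y, a_Z) = 0

Solving yields:
  a_Y = 4/5
  a_Z = 8/25

Starting state is Y, so the absorption probability is a_Y = 4/5.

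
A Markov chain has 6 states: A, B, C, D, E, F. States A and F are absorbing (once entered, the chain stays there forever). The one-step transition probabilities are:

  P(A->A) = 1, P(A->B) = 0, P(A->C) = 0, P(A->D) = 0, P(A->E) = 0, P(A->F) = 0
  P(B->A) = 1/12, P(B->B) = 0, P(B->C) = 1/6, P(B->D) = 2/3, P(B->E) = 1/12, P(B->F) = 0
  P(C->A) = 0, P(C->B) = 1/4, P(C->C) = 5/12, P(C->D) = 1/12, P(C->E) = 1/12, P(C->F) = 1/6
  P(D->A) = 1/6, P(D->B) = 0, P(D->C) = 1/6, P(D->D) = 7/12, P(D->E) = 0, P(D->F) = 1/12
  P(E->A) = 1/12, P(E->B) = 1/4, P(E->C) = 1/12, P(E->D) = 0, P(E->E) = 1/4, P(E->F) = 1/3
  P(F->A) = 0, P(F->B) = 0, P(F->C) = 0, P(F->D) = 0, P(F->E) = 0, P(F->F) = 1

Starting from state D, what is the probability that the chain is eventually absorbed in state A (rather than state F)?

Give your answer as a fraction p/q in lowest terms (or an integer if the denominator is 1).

Let a_i = P(absorbed in A | start in state i).
Boundary conditions: a_A = 1, a_F = 0.
For each transient state i, a_i = sum_j P(i->j) * a_j:
  a_B = 1/12*a_A + 0*a_B + 1/6*a_C + 2/3*a_D + 1/12*a_E + 0*a_F
  a_C = 0*a_A + 1/4*a_B + 5/12*a_C + 1/12*a_D + 1/12*a_E + 1/6*a_F
  a_D = 1/6*a_A + 0*a_B + 1/6*a_C + 7/12*a_D + 0*a_E + 1/12*a_F
  a_E = 1/12*a_A + 1/4*a_B + 1/12*a_C + 0*a_D + 1/4*a_E + 1/3*a_F

Substituting a_A = 1 and a_F = 0, rearrange to (I - Q) a = r where r[i] = P(i -> A):
  [1, -1/6, -2/3, -1/12] . (a_B, a_C, a_D, a_E) = 1/12
  [-1/4, 7/12, -1/12, -1/12] . (a_B, a_C, a_D, a_E) = 0
  [0, -1/6, 5/12, 0] . (a_B, a_C, a_D, a_E) = 1/6
  [-1/4, -1/12, 0, 3/4] . (a_B, a_C, a_D, a_E) = 1/12

Solving yields:
  a_B = 1381/2610
  a_C = 61/174
  a_D = 47/87
  a_E = 142/435

Starting state is D, so the absorption probability is a_D = 47/87.

Answer: 47/87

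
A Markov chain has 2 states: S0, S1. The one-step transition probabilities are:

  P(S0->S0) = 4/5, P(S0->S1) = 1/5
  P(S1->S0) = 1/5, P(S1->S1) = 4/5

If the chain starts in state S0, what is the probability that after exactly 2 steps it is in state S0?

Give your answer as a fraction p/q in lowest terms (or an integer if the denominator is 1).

Answer: 17/25

Derivation:
Computing P^2 by repeated multiplication:
P^1 =
  S0: [4/5, 1/5]
  S1: [1/5, 4/5]
P^2 =
  S0: [17/25, 8/25]
  S1: [8/25, 17/25]

(P^2)[S0 -> S0] = 17/25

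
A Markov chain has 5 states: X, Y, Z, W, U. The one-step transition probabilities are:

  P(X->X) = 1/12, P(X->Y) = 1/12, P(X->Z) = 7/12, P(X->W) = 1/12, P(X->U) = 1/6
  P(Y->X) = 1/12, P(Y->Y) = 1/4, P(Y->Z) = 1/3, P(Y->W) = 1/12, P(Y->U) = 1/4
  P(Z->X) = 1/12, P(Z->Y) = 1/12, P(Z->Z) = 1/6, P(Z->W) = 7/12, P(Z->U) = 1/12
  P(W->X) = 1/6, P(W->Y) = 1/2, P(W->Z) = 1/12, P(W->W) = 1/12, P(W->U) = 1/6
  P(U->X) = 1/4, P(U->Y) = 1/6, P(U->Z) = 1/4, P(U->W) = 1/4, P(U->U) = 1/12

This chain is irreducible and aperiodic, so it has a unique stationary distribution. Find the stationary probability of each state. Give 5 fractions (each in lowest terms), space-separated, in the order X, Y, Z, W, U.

The stationary distribution satisfies pi = pi * P, i.e.:
  pi_X = 1/12*pi_X + 1/12*pi_Y + 1/12*pi_Z + 1/6*pi_W + 1/4*pi_U
  pi_Y = 1/12*pi_X + 1/4*pi_Y + 1/12*pi_Z + 1/2*pi_W + 1/6*pi_U
  pi_Z = 7/12*pi_X + 1/3*pi_Y + 1/6*pi_Z + 1/12*pi_W + 1/4*pi_U
  pi_W = 1/12*pi_X + 1/12*pi_Y + 7/12*pi_Z + 1/12*pi_W + 1/4*pi_U
  pi_U = 1/6*pi_X + 1/4*pi_Y + 1/12*pi_Z + 1/6*pi_W + 1/12*pi_U
with normalization: pi_X + pi_Y + pi_Z + pi_W + pi_U = 1.

Using the first 4 balance equations plus normalization, the linear system A*pi = b is:
  [-11/12, 1/12, 1/12, 1/6, 1/4] . pi = 0
  [1/12, -3/4, 1/12, 1/2, 1/6] . pi = 0
  [7/12, 1/3, -5/6, 1/12, 1/4] . pi = 0
  [1/12, 1/12, 7/12, -11/12, 1/4] . pi = 0
  [1, 1, 1, 1, 1] . pi = 1

Solving yields:
  pi_X = 2015/15707
  pi_Y = 7307/31414
  pi_Z = 7917/31414
  pi_W = 3687/15707
  pi_U = 2393/15707

Verification (pi * P):
  2015/15707*1/12 + 7307/31414*1/12 + 7917/31414*1/12 + 3687/15707*1/6 + 2393/15707*1/4 = 2015/15707 = pi_X  (ok)
  2015/15707*1/12 + 7307/31414*1/4 + 7917/31414*1/12 + 3687/15707*1/2 + 2393/15707*1/6 = 7307/31414 = pi_Y  (ok)
  2015/15707*7/12 + 7307/31414*1/3 + 7917/31414*1/6 + 3687/15707*1/12 + 2393/15707*1/4 = 7917/31414 = pi_Z  (ok)
  2015/15707*1/12 + 7307/31414*1/12 + 7917/31414*7/12 + 3687/15707*1/12 + 2393/15707*1/4 = 3687/15707 = pi_W  (ok)
  2015/15707*1/6 + 7307/31414*1/4 + 7917/31414*1/12 + 3687/15707*1/6 + 2393/15707*1/12 = 2393/15707 = pi_U  (ok)

Answer: 2015/15707 7307/31414 7917/31414 3687/15707 2393/15707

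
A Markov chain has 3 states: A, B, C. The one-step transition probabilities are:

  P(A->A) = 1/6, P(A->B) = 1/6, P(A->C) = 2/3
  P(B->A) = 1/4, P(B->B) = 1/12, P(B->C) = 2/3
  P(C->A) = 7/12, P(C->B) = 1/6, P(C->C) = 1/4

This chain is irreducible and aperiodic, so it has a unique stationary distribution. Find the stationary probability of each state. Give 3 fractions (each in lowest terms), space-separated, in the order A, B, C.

Answer: 83/221 2/13 8/17

Derivation:
The stationary distribution satisfies pi = pi * P, i.e.:
  pi_A = 1/6*pi_A + 1/4*pi_B + 7/12*pi_C
  pi_B = 1/6*pi_A + 1/12*pi_B + 1/6*pi_C
  pi_C = 2/3*pi_A + 2/3*pi_B + 1/4*pi_C
with normalization: pi_A + pi_B + pi_C = 1.

Using the first 2 balance equations plus normalization, the linear system A*pi = b is:
  [-5/6, 1/4, 7/12] . pi = 0
  [1/6, -11/12, 1/6] . pi = 0
  [1, 1, 1] . pi = 1

Solving yields:
  pi_A = 83/221
  pi_B = 2/13
  pi_C = 8/17

Verification (pi * P):
  83/221*1/6 + 2/13*1/4 + 8/17*7/12 = 83/221 = pi_A  (ok)
  83/221*1/6 + 2/13*1/12 + 8/17*1/6 = 2/13 = pi_B  (ok)
  83/221*2/3 + 2/13*2/3 + 8/17*1/4 = 8/17 = pi_C  (ok)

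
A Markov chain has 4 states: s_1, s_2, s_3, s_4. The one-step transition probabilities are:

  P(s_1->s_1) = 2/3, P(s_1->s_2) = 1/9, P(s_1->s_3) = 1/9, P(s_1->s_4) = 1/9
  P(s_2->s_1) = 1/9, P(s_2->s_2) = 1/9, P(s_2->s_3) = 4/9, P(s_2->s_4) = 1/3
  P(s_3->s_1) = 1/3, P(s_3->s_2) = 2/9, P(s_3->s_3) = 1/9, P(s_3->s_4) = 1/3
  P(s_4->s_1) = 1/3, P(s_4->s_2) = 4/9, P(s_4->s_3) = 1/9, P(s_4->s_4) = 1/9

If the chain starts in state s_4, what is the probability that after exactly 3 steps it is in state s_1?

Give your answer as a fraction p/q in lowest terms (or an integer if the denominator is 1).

Answer: 301/729

Derivation:
Computing P^3 by repeated multiplication:
P^1 =
  s_1: [2/3, 1/9, 1/9, 1/9]
  s_2: [1/9, 1/9, 4/9, 1/3]
  s_3: [1/3, 2/9, 1/9, 1/3]
  s_4: [1/3, 4/9, 1/9, 1/9]
P^2 =
  s_1: [43/81, 13/81, 4/27, 13/81]
  s_2: [28/81, 22/81, 4/27, 19/81]
  s_3: [32/81, 19/81, 5/27, 5/27]
  s_4: [28/81, 13/81, 7/27, 19/81]
P^3 =
  s_1: [346/729, 44/243, 40/243, 131/729]
  s_2: [283/729, 50/243, 49/243, 149/729]
  s_3: [301/729, 47/243, 46/243, 149/729]
  s_4: [301/729, 53/243, 40/243, 149/729]

(P^3)[s_4 -> s_1] = 301/729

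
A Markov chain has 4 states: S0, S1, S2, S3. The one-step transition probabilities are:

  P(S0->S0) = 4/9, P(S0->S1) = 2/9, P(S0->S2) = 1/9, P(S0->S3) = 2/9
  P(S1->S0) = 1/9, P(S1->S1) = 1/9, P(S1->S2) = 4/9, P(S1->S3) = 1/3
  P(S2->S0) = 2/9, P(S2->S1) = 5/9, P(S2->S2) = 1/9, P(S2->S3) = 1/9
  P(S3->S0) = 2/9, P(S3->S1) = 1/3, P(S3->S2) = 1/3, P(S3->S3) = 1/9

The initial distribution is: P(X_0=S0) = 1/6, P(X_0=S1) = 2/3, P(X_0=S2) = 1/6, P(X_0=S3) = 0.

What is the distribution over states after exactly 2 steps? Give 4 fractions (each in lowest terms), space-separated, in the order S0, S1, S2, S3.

Answer: 13/54 83/243 13/54 43/243

Derivation:
Propagating the distribution step by step (d_{t+1} = d_t * P):
d_0 = (S0=1/6, S1=2/3, S2=1/6, S3=0)
  d_1[S0] = 1/6*4/9 + 2/3*1/9 + 1/6*2/9 + 0*2/9 = 5/27
  d_1[S1] = 1/6*2/9 + 2/3*1/9 + 1/6*5/9 + 0*1/3 = 11/54
  d_1[S2] = 1/6*1/9 + 2/3*4/9 + 1/6*1/9 + 0*1/3 = 1/3
  d_1[S3] = 1/6*2/9 + 2/3*1/3 + 1/6*1/9 + 0*1/9 = 5/18
d_1 = (S0=5/27, S1=11/54, S2=1/3, S3=5/18)
  d_2[S0] = 5/27*4/9 + 11/54*1/9 + 1/3*2/9 + 5/18*2/9 = 13/54
  d_2[S1] = 5/27*2/9 + 11/54*1/9 + 1/3*5/9 + 5/18*1/3 = 83/243
  d_2[S2] = 5/27*1/9 + 11/54*4/9 + 1/3*1/9 + 5/18*1/3 = 13/54
  d_2[S3] = 5/27*2/9 + 11/54*1/3 + 1/3*1/9 + 5/18*1/9 = 43/243
d_2 = (S0=13/54, S1=83/243, S2=13/54, S3=43/243)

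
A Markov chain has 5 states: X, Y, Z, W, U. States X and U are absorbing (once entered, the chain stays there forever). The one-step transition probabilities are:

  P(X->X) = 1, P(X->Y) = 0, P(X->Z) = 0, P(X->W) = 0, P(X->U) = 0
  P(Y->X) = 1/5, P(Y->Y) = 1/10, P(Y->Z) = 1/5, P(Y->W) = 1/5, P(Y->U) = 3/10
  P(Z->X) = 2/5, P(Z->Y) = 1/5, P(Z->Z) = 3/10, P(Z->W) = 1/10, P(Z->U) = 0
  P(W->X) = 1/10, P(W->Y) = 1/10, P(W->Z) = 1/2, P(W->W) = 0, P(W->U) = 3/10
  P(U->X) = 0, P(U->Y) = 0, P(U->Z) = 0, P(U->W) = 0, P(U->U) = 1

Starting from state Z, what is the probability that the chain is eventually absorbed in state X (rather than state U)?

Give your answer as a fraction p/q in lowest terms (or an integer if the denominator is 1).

Answer: 407/509

Derivation:
Let a_i = P(absorbed in X | start in state i).
Boundary conditions: a_X = 1, a_U = 0.
For each transient state i, a_i = sum_j P(i->j) * a_j:
  a_Y = 1/5*a_X + 1/10*a_Y + 1/5*a_Z + 1/5*a_W + 3/10*a_U
  a_Z = 2/5*a_X + 1/5*a_Y + 3/10*a_Z + 1/10*a_W + 0*a_U
  a_W = 1/10*a_X + 1/10*a_Y + 1/2*a_Z + 0*a_W + 3/10*a_U

Substituting a_X = 1 and a_U = 0, rearrange to (I - Q) a = r where r[i] = P(i -> X):
  [9/10, -1/5, -1/5] . (a_Y, a_Z, a_W) = 1/5
  [-1/5, 7/10, -1/10] . (a_Y, a_Z, a_W) = 2/5
  [-1/10, -1/2, 1] . (a_Y, a_Z, a_W) = 1/10

Solving yields:
  a_Y = 266/509
  a_Z = 407/509
  a_W = 281/509

Starting state is Z, so the absorption probability is a_Z = 407/509.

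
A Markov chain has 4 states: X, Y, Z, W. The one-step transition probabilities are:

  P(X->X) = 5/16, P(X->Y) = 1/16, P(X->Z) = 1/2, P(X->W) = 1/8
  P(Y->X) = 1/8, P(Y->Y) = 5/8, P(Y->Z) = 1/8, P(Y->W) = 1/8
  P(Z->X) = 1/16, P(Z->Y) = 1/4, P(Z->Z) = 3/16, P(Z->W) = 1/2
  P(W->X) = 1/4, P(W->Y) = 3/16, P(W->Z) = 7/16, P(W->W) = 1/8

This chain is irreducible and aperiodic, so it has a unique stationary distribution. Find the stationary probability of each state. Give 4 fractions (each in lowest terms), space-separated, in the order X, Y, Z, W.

The stationary distribution satisfies pi = pi * P, i.e.:
  pi_X = 5/16*pi_X + 1/8*pi_Y + 1/16*pi_Z + 1/4*pi_W
  pi_Y = 1/16*pi_X + 5/8*pi_Y + 1/4*pi_Z + 3/16*pi_W
  pi_Z = 1/2*pi_X + 1/8*pi_Y + 3/16*pi_Z + 7/16*pi_W
  pi_W = 1/8*pi_X + 1/8*pi_Y + 1/2*pi_Z + 1/8*pi_W
with normalization: pi_X + pi_Y + pi_Z + pi_W = 1.

Using the first 3 balance equations plus normalization, the linear system A*pi = b is:
  [-11/16, 1/8, 1/16, 1/4] . pi = 0
  [1/16, -3/8, 1/4, 3/16] . pi = 0
  [1/2, 1/8, -13/16, 7/16] . pi = 0
  [1, 1, 1, 1] . pi = 1

Solving yields:
  pi_X = 77/459
  pi_Y = 50/153
  pi_Z = 127/459
  pi_W = 35/153

Verification (pi * P):
  77/459*5/16 + 50/153*1/8 + 127/459*1/16 + 35/153*1/4 = 77/459 = pi_X  (ok)
  77/459*1/16 + 50/153*5/8 + 127/459*1/4 + 35/153*3/16 = 50/153 = pi_Y  (ok)
  77/459*1/2 + 50/153*1/8 + 127/459*3/16 + 35/153*7/16 = 127/459 = pi_Z  (ok)
  77/459*1/8 + 50/153*1/8 + 127/459*1/2 + 35/153*1/8 = 35/153 = pi_W  (ok)

Answer: 77/459 50/153 127/459 35/153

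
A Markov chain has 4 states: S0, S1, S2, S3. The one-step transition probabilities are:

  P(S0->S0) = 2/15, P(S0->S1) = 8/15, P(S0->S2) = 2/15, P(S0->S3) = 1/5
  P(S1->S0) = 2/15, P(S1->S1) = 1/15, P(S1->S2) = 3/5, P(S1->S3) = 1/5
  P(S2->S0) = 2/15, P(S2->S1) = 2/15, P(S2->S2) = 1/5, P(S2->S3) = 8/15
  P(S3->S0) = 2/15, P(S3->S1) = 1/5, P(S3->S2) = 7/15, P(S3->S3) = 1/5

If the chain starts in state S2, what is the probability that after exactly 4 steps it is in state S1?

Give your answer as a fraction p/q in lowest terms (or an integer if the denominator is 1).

Computing P^4 by repeated multiplication:
P^1 =
  S0: [2/15, 8/15, 2/15, 1/5]
  S1: [2/15, 1/15, 3/5, 1/5]
  S2: [2/15, 2/15, 1/5, 8/15]
  S3: [2/15, 1/5, 7/15, 1/5]
P^2 =
  S0: [2/15, 37/225, 103/225, 11/45]
  S1: [2/15, 44/225, 61/225, 2/5]
  S2: [2/15, 16/75, 29/75, 4/15]
  S3: [2/15, 14/75, 73/225, 16/45]
P^3 =
  S0: [2/15, 24/125, 1087/3375, 238/675]
  S1: [2/15, 676/3375, 47/125, 196/675]
  S2: [2/15, 214/1125, 391/1125, 74/225]
  S3: [2/15, 668/3375, 1217/3375, 208/675]
P^4 =
  S0: [2/15, 9992/50625, 18323/50625, 3112/10125]
  S1: [2/15, 9754/50625, 17651/50625, 122/375]
  S2: [2/15, 1102/5625, 5989/16875, 1066/3375]
  S3: [2/15, 3274/16875, 17843/50625, 3242/10125]

(P^4)[S2 -> S1] = 1102/5625

Answer: 1102/5625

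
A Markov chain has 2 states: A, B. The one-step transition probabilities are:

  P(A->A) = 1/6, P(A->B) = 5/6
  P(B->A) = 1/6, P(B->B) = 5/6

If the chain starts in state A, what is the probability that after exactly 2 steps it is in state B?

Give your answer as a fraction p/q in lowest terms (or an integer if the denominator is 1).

Computing P^2 by repeated multiplication:
P^1 =
  A: [1/6, 5/6]
  B: [1/6, 5/6]
P^2 =
  A: [1/6, 5/6]
  B: [1/6, 5/6]

(P^2)[A -> B] = 5/6

Answer: 5/6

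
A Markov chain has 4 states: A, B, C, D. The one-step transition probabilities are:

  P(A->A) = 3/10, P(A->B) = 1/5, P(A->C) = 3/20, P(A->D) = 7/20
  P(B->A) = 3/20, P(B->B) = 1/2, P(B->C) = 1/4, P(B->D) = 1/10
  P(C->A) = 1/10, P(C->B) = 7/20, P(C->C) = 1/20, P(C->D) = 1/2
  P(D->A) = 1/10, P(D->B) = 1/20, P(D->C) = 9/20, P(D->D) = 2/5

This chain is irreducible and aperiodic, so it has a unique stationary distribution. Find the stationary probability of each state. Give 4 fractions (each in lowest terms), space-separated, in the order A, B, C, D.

Answer: 373/2632 88/329 1331/5264 1779/5264

Derivation:
The stationary distribution satisfies pi = pi * P, i.e.:
  pi_A = 3/10*pi_A + 3/20*pi_B + 1/10*pi_C + 1/10*pi_D
  pi_B = 1/5*pi_A + 1/2*pi_B + 7/20*pi_C + 1/20*pi_D
  pi_C = 3/20*pi_A + 1/4*pi_B + 1/20*pi_C + 9/20*pi_D
  pi_D = 7/20*pi_A + 1/10*pi_B + 1/2*pi_C + 2/5*pi_D
with normalization: pi_A + pi_B + pi_C + pi_D = 1.

Using the first 3 balance equations plus normalization, the linear system A*pi = b is:
  [-7/10, 3/20, 1/10, 1/10] . pi = 0
  [1/5, -1/2, 7/20, 1/20] . pi = 0
  [3/20, 1/4, -19/20, 9/20] . pi = 0
  [1, 1, 1, 1] . pi = 1

Solving yields:
  pi_A = 373/2632
  pi_B = 88/329
  pi_C = 1331/5264
  pi_D = 1779/5264

Verification (pi * P):
  373/2632*3/10 + 88/329*3/20 + 1331/5264*1/10 + 1779/5264*1/10 = 373/2632 = pi_A  (ok)
  373/2632*1/5 + 88/329*1/2 + 1331/5264*7/20 + 1779/5264*1/20 = 88/329 = pi_B  (ok)
  373/2632*3/20 + 88/329*1/4 + 1331/5264*1/20 + 1779/5264*9/20 = 1331/5264 = pi_C  (ok)
  373/2632*7/20 + 88/329*1/10 + 1331/5264*1/2 + 1779/5264*2/5 = 1779/5264 = pi_D  (ok)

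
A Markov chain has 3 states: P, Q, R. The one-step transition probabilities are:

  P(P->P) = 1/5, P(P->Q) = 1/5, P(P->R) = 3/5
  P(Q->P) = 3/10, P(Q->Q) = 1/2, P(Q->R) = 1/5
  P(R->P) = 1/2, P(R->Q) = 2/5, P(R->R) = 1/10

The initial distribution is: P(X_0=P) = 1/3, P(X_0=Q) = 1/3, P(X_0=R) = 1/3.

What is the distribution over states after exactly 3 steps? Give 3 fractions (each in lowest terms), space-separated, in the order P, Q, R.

Propagating the distribution step by step (d_{t+1} = d_t * P):
d_0 = (P=1/3, Q=1/3, R=1/3)
  d_1[P] = 1/3*1/5 + 1/3*3/10 + 1/3*1/2 = 1/3
  d_1[Q] = 1/3*1/5 + 1/3*1/2 + 1/3*2/5 = 11/30
  d_1[R] = 1/3*3/5 + 1/3*1/5 + 1/3*1/10 = 3/10
d_1 = (P=1/3, Q=11/30, R=3/10)
  d_2[P] = 1/3*1/5 + 11/30*3/10 + 3/10*1/2 = 49/150
  d_2[Q] = 1/3*1/5 + 11/30*1/2 + 3/10*2/5 = 37/100
  d_2[R] = 1/3*3/5 + 11/30*1/5 + 3/10*1/10 = 91/300
d_2 = (P=49/150, Q=37/100, R=91/300)
  d_3[P] = 49/150*1/5 + 37/100*3/10 + 91/300*1/2 = 41/125
  d_3[Q] = 49/150*1/5 + 37/100*1/2 + 91/300*2/5 = 223/600
  d_3[R] = 49/150*3/5 + 37/100*1/5 + 91/300*1/10 = 901/3000
d_3 = (P=41/125, Q=223/600, R=901/3000)

Answer: 41/125 223/600 901/3000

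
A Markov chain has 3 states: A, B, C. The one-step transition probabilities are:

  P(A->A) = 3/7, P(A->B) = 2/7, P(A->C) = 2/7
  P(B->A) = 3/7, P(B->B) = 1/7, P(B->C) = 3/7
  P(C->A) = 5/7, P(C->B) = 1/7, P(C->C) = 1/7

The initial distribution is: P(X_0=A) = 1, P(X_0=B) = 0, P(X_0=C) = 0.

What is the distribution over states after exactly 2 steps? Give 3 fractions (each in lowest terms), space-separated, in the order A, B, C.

Answer: 25/49 10/49 2/7

Derivation:
Propagating the distribution step by step (d_{t+1} = d_t * P):
d_0 = (A=1, B=0, C=0)
  d_1[A] = 1*3/7 + 0*3/7 + 0*5/7 = 3/7
  d_1[B] = 1*2/7 + 0*1/7 + 0*1/7 = 2/7
  d_1[C] = 1*2/7 + 0*3/7 + 0*1/7 = 2/7
d_1 = (A=3/7, B=2/7, C=2/7)
  d_2[A] = 3/7*3/7 + 2/7*3/7 + 2/7*5/7 = 25/49
  d_2[B] = 3/7*2/7 + 2/7*1/7 + 2/7*1/7 = 10/49
  d_2[C] = 3/7*2/7 + 2/7*3/7 + 2/7*1/7 = 2/7
d_2 = (A=25/49, B=10/49, C=2/7)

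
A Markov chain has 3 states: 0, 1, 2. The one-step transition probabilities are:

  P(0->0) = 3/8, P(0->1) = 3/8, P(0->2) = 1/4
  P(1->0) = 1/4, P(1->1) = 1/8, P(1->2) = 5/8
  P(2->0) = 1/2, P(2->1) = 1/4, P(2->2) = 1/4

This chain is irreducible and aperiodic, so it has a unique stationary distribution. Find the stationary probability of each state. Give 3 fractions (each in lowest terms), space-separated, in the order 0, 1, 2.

Answer: 32/83 22/83 29/83

Derivation:
The stationary distribution satisfies pi = pi * P, i.e.:
  pi_0 = 3/8*pi_0 + 1/4*pi_1 + 1/2*pi_2
  pi_1 = 3/8*pi_0 + 1/8*pi_1 + 1/4*pi_2
  pi_2 = 1/4*pi_0 + 5/8*pi_1 + 1/4*pi_2
with normalization: pi_0 + pi_1 + pi_2 = 1.

Using the first 2 balance equations plus normalization, the linear system A*pi = b is:
  [-5/8, 1/4, 1/2] . pi = 0
  [3/8, -7/8, 1/4] . pi = 0
  [1, 1, 1] . pi = 1

Solving yields:
  pi_0 = 32/83
  pi_1 = 22/83
  pi_2 = 29/83

Verification (pi * P):
  32/83*3/8 + 22/83*1/4 + 29/83*1/2 = 32/83 = pi_0  (ok)
  32/83*3/8 + 22/83*1/8 + 29/83*1/4 = 22/83 = pi_1  (ok)
  32/83*1/4 + 22/83*5/8 + 29/83*1/4 = 29/83 = pi_2  (ok)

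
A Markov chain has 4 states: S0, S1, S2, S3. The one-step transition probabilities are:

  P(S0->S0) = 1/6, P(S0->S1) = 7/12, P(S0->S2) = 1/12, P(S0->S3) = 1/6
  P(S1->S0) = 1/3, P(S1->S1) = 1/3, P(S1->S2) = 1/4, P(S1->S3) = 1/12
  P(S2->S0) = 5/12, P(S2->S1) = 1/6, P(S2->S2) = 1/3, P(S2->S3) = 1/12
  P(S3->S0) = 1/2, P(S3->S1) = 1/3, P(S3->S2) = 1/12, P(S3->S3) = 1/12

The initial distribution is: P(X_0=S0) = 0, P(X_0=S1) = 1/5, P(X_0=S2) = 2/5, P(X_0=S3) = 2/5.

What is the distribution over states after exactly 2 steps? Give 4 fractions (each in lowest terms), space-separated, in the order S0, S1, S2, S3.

Propagating the distribution step by step (d_{t+1} = d_t * P):
d_0 = (S0=0, S1=1/5, S2=2/5, S3=2/5)
  d_1[S0] = 0*1/6 + 1/5*1/3 + 2/5*5/12 + 2/5*1/2 = 13/30
  d_1[S1] = 0*7/12 + 1/5*1/3 + 2/5*1/6 + 2/5*1/3 = 4/15
  d_1[S2] = 0*1/12 + 1/5*1/4 + 2/5*1/3 + 2/5*1/12 = 13/60
  d_1[S3] = 0*1/6 + 1/5*1/12 + 2/5*1/12 + 2/5*1/12 = 1/12
d_1 = (S0=13/30, S1=4/15, S2=13/60, S3=1/12)
  d_2[S0] = 13/30*1/6 + 4/15*1/3 + 13/60*5/12 + 1/12*1/2 = 211/720
  d_2[S1] = 13/30*7/12 + 4/15*1/3 + 13/60*1/6 + 1/12*1/3 = 73/180
  d_2[S2] = 13/30*1/12 + 4/15*1/4 + 13/60*1/3 + 1/12*1/12 = 131/720
  d_2[S3] = 13/30*1/6 + 4/15*1/12 + 13/60*1/12 + 1/12*1/12 = 43/360
d_2 = (S0=211/720, S1=73/180, S2=131/720, S3=43/360)

Answer: 211/720 73/180 131/720 43/360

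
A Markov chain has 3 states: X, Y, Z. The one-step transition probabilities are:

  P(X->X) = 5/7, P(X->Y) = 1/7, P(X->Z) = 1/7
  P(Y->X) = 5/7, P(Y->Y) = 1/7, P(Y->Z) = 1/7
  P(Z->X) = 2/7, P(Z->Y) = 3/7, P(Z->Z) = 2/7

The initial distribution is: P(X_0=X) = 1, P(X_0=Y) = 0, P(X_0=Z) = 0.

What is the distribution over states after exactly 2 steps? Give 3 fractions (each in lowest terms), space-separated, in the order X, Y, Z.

Propagating the distribution step by step (d_{t+1} = d_t * P):
d_0 = (X=1, Y=0, Z=0)
  d_1[X] = 1*5/7 + 0*5/7 + 0*2/7 = 5/7
  d_1[Y] = 1*1/7 + 0*1/7 + 0*3/7 = 1/7
  d_1[Z] = 1*1/7 + 0*1/7 + 0*2/7 = 1/7
d_1 = (X=5/7, Y=1/7, Z=1/7)
  d_2[X] = 5/7*5/7 + 1/7*5/7 + 1/7*2/7 = 32/49
  d_2[Y] = 5/7*1/7 + 1/7*1/7 + 1/7*3/7 = 9/49
  d_2[Z] = 5/7*1/7 + 1/7*1/7 + 1/7*2/7 = 8/49
d_2 = (X=32/49, Y=9/49, Z=8/49)

Answer: 32/49 9/49 8/49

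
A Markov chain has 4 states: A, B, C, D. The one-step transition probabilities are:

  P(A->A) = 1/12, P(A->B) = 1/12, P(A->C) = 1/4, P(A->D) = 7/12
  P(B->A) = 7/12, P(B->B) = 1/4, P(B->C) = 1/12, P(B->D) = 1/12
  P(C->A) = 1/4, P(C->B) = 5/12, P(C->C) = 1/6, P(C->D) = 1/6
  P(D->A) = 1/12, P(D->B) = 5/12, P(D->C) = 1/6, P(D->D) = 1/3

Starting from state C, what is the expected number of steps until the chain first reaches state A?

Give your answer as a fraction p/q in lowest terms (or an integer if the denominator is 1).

Let h_i = expected steps to first reach A from state i.
Boundary: h_A = 0.
First-step equations for the other states:
  h_B = 1 + 7/12*h_A + 1/4*h_B + 1/12*h_C + 1/12*h_D
  h_C = 1 + 1/4*h_A + 5/12*h_B + 1/6*h_C + 1/6*h_D
  h_D = 1 + 1/12*h_A + 5/12*h_B + 1/6*h_C + 1/3*h_D

Substituting h_A = 0 and rearranging gives the linear system (I - Q) h = 1:
  [3/4, -1/12, -1/12] . (h_B, h_C, h_D) = 1
  [-5/12, 5/6, -1/6] . (h_B, h_C, h_D) = 1
  [-5/12, -1/6, 2/3] . (h_B, h_C, h_D) = 1

Solving yields:
  h_B = 84/41
  h_C = 120/41
  h_D = 144/41

Starting state is C, so the expected hitting time is h_C = 120/41.

Answer: 120/41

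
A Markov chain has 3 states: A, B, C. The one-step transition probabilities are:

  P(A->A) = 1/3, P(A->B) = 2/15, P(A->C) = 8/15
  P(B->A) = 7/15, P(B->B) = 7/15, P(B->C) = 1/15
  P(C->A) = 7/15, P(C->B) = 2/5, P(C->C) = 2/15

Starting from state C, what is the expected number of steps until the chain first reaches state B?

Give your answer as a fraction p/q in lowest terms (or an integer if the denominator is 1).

Let h_i = expected steps to first reach B from state i.
Boundary: h_B = 0.
First-step equations for the other states:
  h_A = 1 + 1/3*h_A + 2/15*h_B + 8/15*h_C
  h_C = 1 + 7/15*h_A + 2/5*h_B + 2/15*h_C

Substituting h_B = 0 and rearranging gives the linear system (I - Q) h = 1:
  [2/3, -8/15] . (h_A, h_C) = 1
  [-7/15, 13/15] . (h_A, h_C) = 1

Solving yields:
  h_A = 315/74
  h_C = 255/74

Starting state is C, so the expected hitting time is h_C = 255/74.

Answer: 255/74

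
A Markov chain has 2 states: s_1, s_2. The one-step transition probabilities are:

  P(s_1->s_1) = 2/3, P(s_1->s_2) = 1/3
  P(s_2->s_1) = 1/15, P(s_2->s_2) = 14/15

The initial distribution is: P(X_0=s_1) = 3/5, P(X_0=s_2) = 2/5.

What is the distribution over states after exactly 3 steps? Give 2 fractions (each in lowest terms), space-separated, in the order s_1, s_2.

Propagating the distribution step by step (d_{t+1} = d_t * P):
d_0 = (s_1=3/5, s_2=2/5)
  d_1[s_1] = 3/5*2/3 + 2/5*1/15 = 32/75
  d_1[s_2] = 3/5*1/3 + 2/5*14/15 = 43/75
d_1 = (s_1=32/75, s_2=43/75)
  d_2[s_1] = 32/75*2/3 + 43/75*1/15 = 121/375
  d_2[s_2] = 32/75*1/3 + 43/75*14/15 = 254/375
d_2 = (s_1=121/375, s_2=254/375)
  d_3[s_1] = 121/375*2/3 + 254/375*1/15 = 488/1875
  d_3[s_2] = 121/375*1/3 + 254/375*14/15 = 1387/1875
d_3 = (s_1=488/1875, s_2=1387/1875)

Answer: 488/1875 1387/1875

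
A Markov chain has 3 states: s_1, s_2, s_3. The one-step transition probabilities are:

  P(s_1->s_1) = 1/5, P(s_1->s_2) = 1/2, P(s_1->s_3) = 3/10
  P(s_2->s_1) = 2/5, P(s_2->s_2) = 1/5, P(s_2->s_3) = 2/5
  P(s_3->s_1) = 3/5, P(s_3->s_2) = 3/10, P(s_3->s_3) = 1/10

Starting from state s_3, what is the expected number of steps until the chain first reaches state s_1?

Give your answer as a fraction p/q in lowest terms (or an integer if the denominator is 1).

Let h_i = expected steps to first reach s_1 from state i.
Boundary: h_s_1 = 0.
First-step equations for the other states:
  h_s_2 = 1 + 2/5*h_s_1 + 1/5*h_s_2 + 2/5*h_s_3
  h_s_3 = 1 + 3/5*h_s_1 + 3/10*h_s_2 + 1/10*h_s_3

Substituting h_s_1 = 0 and rearranging gives the linear system (I - Q) h = 1:
  [4/5, -2/5] . (h_s_2, h_s_3) = 1
  [-3/10, 9/10] . (h_s_2, h_s_3) = 1

Solving yields:
  h_s_2 = 13/6
  h_s_3 = 11/6

Starting state is s_3, so the expected hitting time is h_s_3 = 11/6.

Answer: 11/6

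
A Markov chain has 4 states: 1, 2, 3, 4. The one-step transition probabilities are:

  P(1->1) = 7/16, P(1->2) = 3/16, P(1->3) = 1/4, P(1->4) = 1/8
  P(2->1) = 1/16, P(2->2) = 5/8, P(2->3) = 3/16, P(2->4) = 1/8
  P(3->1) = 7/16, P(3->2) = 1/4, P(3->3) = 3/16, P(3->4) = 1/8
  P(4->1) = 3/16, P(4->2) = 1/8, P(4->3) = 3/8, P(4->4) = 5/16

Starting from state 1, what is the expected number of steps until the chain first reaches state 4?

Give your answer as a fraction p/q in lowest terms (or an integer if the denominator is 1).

Let h_i = expected steps to first reach 4 from state i.
Boundary: h_4 = 0.
First-step equations for the other states:
  h_1 = 1 + 7/16*h_1 + 3/16*h_2 + 1/4*h_3 + 1/8*h_4
  h_2 = 1 + 1/16*h_1 + 5/8*h_2 + 3/16*h_3 + 1/8*h_4
  h_3 = 1 + 7/16*h_1 + 1/4*h_2 + 3/16*h_3 + 1/8*h_4

Substituting h_4 = 0 and rearranging gives the linear system (I - Q) h = 1:
  [9/16, -3/16, -1/4] . (h_1, h_2, h_3) = 1
  [-1/16, 3/8, -3/16] . (h_1, h_2, h_3) = 1
  [-7/16, -1/4, 13/16] . (h_1, h_2, h_3) = 1

Solving yields:
  h_1 = 8
  h_2 = 8
  h_3 = 8

Starting state is 1, so the expected hitting time is h_1 = 8.

Answer: 8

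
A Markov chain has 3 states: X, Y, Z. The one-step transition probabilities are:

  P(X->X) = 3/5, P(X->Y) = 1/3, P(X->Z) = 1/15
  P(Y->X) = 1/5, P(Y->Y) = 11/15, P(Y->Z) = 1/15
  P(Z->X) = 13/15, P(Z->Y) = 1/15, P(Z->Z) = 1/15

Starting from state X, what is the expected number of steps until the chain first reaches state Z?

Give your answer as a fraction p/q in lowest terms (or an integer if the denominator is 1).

Let h_i = expected steps to first reach Z from state i.
Boundary: h_Z = 0.
First-step equations for the other states:
  h_X = 1 + 3/5*h_X + 1/3*h_Y + 1/15*h_Z
  h_Y = 1 + 1/5*h_X + 11/15*h_Y + 1/15*h_Z

Substituting h_Z = 0 and rearranging gives the linear system (I - Q) h = 1:
  [2/5, -1/3] . (h_X, h_Y) = 1
  [-1/5, 4/15] . (h_X, h_Y) = 1

Solving yields:
  h_X = 15
  h_Y = 15

Starting state is X, so the expected hitting time is h_X = 15.

Answer: 15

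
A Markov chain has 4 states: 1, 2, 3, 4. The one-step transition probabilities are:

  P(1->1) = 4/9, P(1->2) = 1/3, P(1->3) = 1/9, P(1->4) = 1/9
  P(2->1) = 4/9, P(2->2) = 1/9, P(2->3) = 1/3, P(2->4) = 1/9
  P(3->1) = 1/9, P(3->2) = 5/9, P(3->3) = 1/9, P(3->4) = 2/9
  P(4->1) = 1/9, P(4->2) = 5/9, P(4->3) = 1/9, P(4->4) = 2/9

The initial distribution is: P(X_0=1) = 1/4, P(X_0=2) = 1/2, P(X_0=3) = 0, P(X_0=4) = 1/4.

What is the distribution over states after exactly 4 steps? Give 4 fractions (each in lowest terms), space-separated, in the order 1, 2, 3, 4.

Propagating the distribution step by step (d_{t+1} = d_t * P):
d_0 = (1=1/4, 2=1/2, 3=0, 4=1/4)
  d_1[1] = 1/4*4/9 + 1/2*4/9 + 0*1/9 + 1/4*1/9 = 13/36
  d_1[2] = 1/4*1/3 + 1/2*1/9 + 0*5/9 + 1/4*5/9 = 5/18
  d_1[3] = 1/4*1/9 + 1/2*1/3 + 0*1/9 + 1/4*1/9 = 2/9
  d_1[4] = 1/4*1/9 + 1/2*1/9 + 0*2/9 + 1/4*2/9 = 5/36
d_1 = (1=13/36, 2=5/18, 3=2/9, 4=5/36)
  d_2[1] = 13/36*4/9 + 5/18*4/9 + 2/9*1/9 + 5/36*1/9 = 35/108
  d_2[2] = 13/36*1/3 + 5/18*1/9 + 2/9*5/9 + 5/36*5/9 = 19/54
  d_2[3] = 13/36*1/9 + 5/18*1/3 + 2/9*1/9 + 5/36*1/9 = 14/81
  d_2[4] = 13/36*1/9 + 5/18*1/9 + 2/9*2/9 + 5/36*2/9 = 49/324
d_2 = (1=35/108, 2=19/54, 3=14/81, 4=49/324)
  d_3[1] = 35/108*4/9 + 19/54*4/9 + 14/81*1/9 + 49/324*1/9 = 109/324
  d_3[2] = 35/108*1/3 + 19/54*1/9 + 14/81*5/9 + 49/324*5/9 = 53/162
  d_3[3] = 35/108*1/9 + 19/54*1/3 + 14/81*1/9 + 49/324*1/9 = 46/243
  d_3[4] = 35/108*1/9 + 19/54*1/9 + 14/81*2/9 + 49/324*2/9 = 143/972
d_3 = (1=109/324, 2=53/162, 3=46/243, 4=143/972)
  d_4[1] = 109/324*4/9 + 53/162*4/9 + 46/243*1/9 + 143/972*1/9 = 323/972
  d_4[2] = 109/324*1/3 + 53/162*1/9 + 46/243*5/9 + 143/972*5/9 = 163/486
  d_4[3] = 109/324*1/9 + 53/162*1/3 + 46/243*1/9 + 143/972*1/9 = 134/729
  d_4[4] = 109/324*1/9 + 53/162*1/9 + 46/243*2/9 + 143/972*2/9 = 433/2916
d_4 = (1=323/972, 2=163/486, 3=134/729, 4=433/2916)

Answer: 323/972 163/486 134/729 433/2916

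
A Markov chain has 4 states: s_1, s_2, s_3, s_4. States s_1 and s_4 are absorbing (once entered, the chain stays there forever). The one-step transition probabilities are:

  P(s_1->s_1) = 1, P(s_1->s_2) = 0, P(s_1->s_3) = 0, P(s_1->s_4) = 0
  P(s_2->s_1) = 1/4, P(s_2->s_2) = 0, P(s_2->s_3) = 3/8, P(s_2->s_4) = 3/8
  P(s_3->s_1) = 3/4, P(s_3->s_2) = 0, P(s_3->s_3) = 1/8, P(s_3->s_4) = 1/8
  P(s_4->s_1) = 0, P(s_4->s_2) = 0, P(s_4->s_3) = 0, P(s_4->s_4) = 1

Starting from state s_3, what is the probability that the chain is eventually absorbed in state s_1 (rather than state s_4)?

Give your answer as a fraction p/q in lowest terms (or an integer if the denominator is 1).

Answer: 6/7

Derivation:
Let a_i = P(absorbed in s_1 | start in state i).
Boundary conditions: a_s_1 = 1, a_s_4 = 0.
For each transient state i, a_i = sum_j P(i->j) * a_j:
  a_s_2 = 1/4*a_s_1 + 0*a_s_2 + 3/8*a_s_3 + 3/8*a_s_4
  a_s_3 = 3/4*a_s_1 + 0*a_s_2 + 1/8*a_s_3 + 1/8*a_s_4

Substituting a_s_1 = 1 and a_s_4 = 0, rearrange to (I - Q) a = r where r[i] = P(i -> s_1):
  [1, -3/8] . (a_s_2, a_s_3) = 1/4
  [0, 7/8] . (a_s_2, a_s_3) = 3/4

Solving yields:
  a_s_2 = 4/7
  a_s_3 = 6/7

Starting state is s_3, so the absorption probability is a_s_3 = 6/7.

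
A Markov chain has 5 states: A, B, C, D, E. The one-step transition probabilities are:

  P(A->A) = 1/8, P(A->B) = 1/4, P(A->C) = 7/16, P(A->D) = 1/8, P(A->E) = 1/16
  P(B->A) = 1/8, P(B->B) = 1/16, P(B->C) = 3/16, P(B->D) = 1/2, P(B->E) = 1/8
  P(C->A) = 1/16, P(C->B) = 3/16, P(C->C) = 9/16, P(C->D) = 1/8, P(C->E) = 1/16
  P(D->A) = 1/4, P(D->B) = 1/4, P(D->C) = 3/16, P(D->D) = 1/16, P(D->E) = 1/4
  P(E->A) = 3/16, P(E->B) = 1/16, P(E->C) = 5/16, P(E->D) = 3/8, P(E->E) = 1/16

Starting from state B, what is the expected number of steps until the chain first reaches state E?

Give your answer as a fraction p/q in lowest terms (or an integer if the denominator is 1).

Answer: 12608/1545

Derivation:
Let h_i = expected steps to first reach E from state i.
Boundary: h_E = 0.
First-step equations for the other states:
  h_A = 1 + 1/8*h_A + 1/4*h_B + 7/16*h_C + 1/8*h_D + 1/16*h_E
  h_B = 1 + 1/8*h_A + 1/16*h_B + 3/16*h_C + 1/2*h_D + 1/8*h_E
  h_C = 1 + 1/16*h_A + 3/16*h_B + 9/16*h_C + 1/8*h_D + 1/16*h_E
  h_D = 1 + 1/4*h_A + 1/4*h_B + 3/16*h_C + 1/16*h_D + 1/4*h_E

Substituting h_E = 0 and rearranging gives the linear system (I - Q) h = 1:
  [7/8, -1/4, -7/16, -1/8] . (h_A, h_B, h_C, h_D) = 1
  [-1/8, 15/16, -3/16, -1/2] . (h_A, h_B, h_C, h_D) = 1
  [-1/16, -3/16, 7/16, -1/8] . (h_A, h_B, h_C, h_D) = 1
  [-1/4, -1/4, -3/16, 15/16] . (h_A, h_B, h_C, h_D) = 1

Solving yields:
  h_A = 14176/1545
  h_B = 12608/1545
  h_C = 14288/1545
  h_D = 11648/1545

Starting state is B, so the expected hitting time is h_B = 12608/1545.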